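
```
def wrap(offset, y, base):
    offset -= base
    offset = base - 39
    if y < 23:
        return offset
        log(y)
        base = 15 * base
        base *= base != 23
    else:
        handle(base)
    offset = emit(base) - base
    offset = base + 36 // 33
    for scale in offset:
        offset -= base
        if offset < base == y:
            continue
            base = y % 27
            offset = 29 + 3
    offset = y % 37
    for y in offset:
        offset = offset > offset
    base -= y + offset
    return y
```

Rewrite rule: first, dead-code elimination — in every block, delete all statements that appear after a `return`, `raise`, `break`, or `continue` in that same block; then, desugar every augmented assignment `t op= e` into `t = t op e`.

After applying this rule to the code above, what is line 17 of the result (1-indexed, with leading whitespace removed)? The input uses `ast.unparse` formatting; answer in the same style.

Transformed code:
def wrap(offset, y, base):
    offset = offset - base
    offset = base - 39
    if y < 23:
        return offset
    else:
        handle(base)
    offset = emit(base) - base
    offset = base + 36 // 33
    for scale in offset:
        offset = offset - base
        if offset < base == y:
            continue
    offset = y % 37
    for y in offset:
        offset = offset > offset
    base = base - (y + offset)
    return y

base = base - (y + offset)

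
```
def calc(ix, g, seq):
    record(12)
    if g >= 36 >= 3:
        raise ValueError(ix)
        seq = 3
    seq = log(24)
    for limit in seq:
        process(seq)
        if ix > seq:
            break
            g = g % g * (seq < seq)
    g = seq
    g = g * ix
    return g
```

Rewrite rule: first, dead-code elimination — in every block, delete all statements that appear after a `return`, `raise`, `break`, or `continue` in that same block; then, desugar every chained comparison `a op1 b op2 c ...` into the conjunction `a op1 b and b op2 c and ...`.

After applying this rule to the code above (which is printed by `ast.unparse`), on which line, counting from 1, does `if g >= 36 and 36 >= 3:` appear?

3

Transformed code:
def calc(ix, g, seq):
    record(12)
    if g >= 36 and 36 >= 3:
        raise ValueError(ix)
    seq = log(24)
    for limit in seq:
        process(seq)
        if ix > seq:
            break
    g = seq
    g = g * ix
    return g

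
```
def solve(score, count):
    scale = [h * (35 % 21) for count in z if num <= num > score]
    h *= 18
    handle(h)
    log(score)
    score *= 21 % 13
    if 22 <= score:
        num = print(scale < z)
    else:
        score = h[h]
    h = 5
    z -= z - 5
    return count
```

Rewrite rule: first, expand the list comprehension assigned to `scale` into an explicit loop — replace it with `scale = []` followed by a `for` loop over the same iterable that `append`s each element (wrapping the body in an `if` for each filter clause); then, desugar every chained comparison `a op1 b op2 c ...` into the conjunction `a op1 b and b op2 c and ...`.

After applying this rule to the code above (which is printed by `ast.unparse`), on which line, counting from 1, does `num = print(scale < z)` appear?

11

Transformed code:
def solve(score, count):
    scale = []
    for count in z:
        if num <= num and num > score:
            scale.append(h * (35 % 21))
    h *= 18
    handle(h)
    log(score)
    score *= 21 % 13
    if 22 <= score:
        num = print(scale < z)
    else:
        score = h[h]
    h = 5
    z -= z - 5
    return count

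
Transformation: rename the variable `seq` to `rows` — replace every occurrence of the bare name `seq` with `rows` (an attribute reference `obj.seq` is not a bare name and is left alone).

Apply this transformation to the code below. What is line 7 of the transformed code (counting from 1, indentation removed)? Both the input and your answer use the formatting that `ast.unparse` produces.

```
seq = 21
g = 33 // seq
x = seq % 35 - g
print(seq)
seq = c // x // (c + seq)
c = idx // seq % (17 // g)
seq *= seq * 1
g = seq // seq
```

rows *= rows * 1

Transformed code:
rows = 21
g = 33 // rows
x = rows % 35 - g
print(rows)
rows = c // x // (c + rows)
c = idx // rows % (17 // g)
rows *= rows * 1
g = rows // rows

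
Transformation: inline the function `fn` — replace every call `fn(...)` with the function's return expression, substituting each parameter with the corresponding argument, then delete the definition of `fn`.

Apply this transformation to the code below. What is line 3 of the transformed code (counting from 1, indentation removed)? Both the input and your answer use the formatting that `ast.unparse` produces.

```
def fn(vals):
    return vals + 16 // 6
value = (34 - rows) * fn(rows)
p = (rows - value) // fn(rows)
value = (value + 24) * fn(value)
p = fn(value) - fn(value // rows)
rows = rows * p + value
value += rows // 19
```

value = (value + 24) * (value + 16 // 6)

Transformed code:
value = (34 - rows) * (rows + 16 // 6)
p = (rows - value) // (rows + 16 // 6)
value = (value + 24) * (value + 16 // 6)
p = value + 16 // 6 - (value // rows + 16 // 6)
rows = rows * p + value
value += rows // 19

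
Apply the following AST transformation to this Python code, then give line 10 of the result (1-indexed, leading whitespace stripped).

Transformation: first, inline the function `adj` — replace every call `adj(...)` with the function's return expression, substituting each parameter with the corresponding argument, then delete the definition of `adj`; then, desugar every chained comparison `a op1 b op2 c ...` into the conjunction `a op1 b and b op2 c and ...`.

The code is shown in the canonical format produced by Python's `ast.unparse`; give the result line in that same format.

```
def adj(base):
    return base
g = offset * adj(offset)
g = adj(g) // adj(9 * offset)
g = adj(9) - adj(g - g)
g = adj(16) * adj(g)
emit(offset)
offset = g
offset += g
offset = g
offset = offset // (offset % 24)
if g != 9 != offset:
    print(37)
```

if g != 9 and 9 != offset:

Transformed code:
g = offset * offset
g = g // (9 * offset)
g = 9 - (g - g)
g = 16 * g
emit(offset)
offset = g
offset += g
offset = g
offset = offset // (offset % 24)
if g != 9 and 9 != offset:
    print(37)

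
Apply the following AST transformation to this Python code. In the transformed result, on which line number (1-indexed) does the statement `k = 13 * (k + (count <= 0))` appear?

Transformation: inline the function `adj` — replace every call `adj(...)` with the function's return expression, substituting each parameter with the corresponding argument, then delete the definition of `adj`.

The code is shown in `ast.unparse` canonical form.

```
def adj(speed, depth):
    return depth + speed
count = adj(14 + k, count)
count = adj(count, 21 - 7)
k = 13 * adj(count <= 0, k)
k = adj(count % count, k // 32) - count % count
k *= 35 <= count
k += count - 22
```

3

Transformed code:
count = count + (14 + k)
count = 21 - 7 + count
k = 13 * (k + (count <= 0))
k = k // 32 + count % count - count % count
k *= 35 <= count
k += count - 22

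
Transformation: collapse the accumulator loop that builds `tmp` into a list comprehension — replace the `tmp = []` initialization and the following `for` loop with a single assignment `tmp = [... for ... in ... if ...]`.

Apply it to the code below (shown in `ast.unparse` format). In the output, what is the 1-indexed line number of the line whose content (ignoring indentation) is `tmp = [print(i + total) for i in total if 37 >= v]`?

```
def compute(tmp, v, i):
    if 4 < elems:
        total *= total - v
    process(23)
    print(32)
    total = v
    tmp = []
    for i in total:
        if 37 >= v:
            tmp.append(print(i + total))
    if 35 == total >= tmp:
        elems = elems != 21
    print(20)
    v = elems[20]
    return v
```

Transformed code:
def compute(tmp, v, i):
    if 4 < elems:
        total *= total - v
    process(23)
    print(32)
    total = v
    tmp = [print(i + total) for i in total if 37 >= v]
    if 35 == total >= tmp:
        elems = elems != 21
    print(20)
    v = elems[20]
    return v

7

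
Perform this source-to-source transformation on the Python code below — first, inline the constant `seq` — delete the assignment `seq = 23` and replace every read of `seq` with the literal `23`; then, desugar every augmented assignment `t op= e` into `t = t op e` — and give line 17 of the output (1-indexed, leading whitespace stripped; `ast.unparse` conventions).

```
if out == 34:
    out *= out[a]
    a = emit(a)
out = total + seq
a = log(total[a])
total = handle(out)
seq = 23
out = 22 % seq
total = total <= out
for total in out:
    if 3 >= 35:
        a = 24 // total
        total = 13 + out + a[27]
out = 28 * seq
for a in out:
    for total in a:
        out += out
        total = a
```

total = a

Transformed code:
if out == 34:
    out = out * out[a]
    a = emit(a)
out = total + 23
a = log(total[a])
total = handle(out)
out = 22 % 23
total = total <= out
for total in out:
    if 3 >= 35:
        a = 24 // total
        total = 13 + out + a[27]
out = 28 * 23
for a in out:
    for total in a:
        out = out + out
        total = a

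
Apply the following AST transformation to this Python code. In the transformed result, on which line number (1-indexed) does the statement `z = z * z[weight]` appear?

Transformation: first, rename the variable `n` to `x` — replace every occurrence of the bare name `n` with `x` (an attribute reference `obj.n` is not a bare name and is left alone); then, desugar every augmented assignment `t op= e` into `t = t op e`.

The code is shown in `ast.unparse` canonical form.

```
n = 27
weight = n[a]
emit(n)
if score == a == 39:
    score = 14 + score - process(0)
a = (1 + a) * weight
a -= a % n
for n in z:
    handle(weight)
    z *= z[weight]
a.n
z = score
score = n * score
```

10

Transformed code:
x = 27
weight = x[a]
emit(x)
if score == a == 39:
    score = 14 + score - process(0)
a = (1 + a) * weight
a = a - a % x
for x in z:
    handle(weight)
    z = z * z[weight]
a.n
z = score
score = x * score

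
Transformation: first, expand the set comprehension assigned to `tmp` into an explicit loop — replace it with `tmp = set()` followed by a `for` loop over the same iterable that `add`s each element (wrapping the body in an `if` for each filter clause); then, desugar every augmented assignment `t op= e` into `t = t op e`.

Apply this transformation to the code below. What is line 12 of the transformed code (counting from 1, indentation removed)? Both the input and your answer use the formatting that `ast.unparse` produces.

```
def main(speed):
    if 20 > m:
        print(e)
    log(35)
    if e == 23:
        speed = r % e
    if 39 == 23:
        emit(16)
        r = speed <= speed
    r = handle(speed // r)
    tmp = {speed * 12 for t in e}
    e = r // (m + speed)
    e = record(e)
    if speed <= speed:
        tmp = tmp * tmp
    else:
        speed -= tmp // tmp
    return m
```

Transformed code:
def main(speed):
    if 20 > m:
        print(e)
    log(35)
    if e == 23:
        speed = r % e
    if 39 == 23:
        emit(16)
        r = speed <= speed
    r = handle(speed // r)
    tmp = set()
    for t in e:
        tmp.add(speed * 12)
    e = r // (m + speed)
    e = record(e)
    if speed <= speed:
        tmp = tmp * tmp
    else:
        speed = speed - tmp // tmp
    return m

for t in e:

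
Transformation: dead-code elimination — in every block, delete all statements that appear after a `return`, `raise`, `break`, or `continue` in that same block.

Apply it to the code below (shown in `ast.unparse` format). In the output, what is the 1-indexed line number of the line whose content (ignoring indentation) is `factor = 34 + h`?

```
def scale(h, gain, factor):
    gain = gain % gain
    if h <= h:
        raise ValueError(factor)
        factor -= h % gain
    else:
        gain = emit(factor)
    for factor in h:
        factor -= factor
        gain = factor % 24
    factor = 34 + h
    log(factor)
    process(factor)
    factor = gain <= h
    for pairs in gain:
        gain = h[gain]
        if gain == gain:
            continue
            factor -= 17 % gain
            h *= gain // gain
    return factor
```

Transformed code:
def scale(h, gain, factor):
    gain = gain % gain
    if h <= h:
        raise ValueError(factor)
    else:
        gain = emit(factor)
    for factor in h:
        factor -= factor
        gain = factor % 24
    factor = 34 + h
    log(factor)
    process(factor)
    factor = gain <= h
    for pairs in gain:
        gain = h[gain]
        if gain == gain:
            continue
    return factor

10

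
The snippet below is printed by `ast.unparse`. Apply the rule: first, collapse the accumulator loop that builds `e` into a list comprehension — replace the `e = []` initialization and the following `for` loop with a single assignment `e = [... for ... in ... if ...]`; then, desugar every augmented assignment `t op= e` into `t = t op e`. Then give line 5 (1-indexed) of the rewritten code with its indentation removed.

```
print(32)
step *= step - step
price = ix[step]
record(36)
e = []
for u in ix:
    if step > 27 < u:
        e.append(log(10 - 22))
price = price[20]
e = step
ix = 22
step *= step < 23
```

Transformed code:
print(32)
step = step * (step - step)
price = ix[step]
record(36)
e = [log(10 - 22) for u in ix if step > 27 < u]
price = price[20]
e = step
ix = 22
step = step * (step < 23)

e = [log(10 - 22) for u in ix if step > 27 < u]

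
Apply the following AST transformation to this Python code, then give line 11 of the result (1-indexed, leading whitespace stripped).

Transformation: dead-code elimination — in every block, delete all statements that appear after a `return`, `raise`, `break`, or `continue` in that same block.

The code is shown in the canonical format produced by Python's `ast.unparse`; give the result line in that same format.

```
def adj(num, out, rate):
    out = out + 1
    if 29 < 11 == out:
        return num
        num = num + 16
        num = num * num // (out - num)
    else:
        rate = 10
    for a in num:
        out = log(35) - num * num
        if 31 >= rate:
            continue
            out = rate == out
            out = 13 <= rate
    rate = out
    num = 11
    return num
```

rate = out

Transformed code:
def adj(num, out, rate):
    out = out + 1
    if 29 < 11 == out:
        return num
    else:
        rate = 10
    for a in num:
        out = log(35) - num * num
        if 31 >= rate:
            continue
    rate = out
    num = 11
    return num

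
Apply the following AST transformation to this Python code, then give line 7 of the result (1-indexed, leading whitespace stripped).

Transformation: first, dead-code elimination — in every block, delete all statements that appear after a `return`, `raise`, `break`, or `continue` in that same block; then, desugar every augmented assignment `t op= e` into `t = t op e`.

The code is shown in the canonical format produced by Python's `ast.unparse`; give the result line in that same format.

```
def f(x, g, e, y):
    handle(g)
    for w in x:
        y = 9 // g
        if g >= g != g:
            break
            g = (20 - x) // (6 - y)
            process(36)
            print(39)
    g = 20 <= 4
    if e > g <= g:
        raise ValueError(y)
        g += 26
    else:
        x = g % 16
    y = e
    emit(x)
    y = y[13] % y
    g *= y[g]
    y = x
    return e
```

g = 20 <= 4

Transformed code:
def f(x, g, e, y):
    handle(g)
    for w in x:
        y = 9 // g
        if g >= g != g:
            break
    g = 20 <= 4
    if e > g <= g:
        raise ValueError(y)
    else:
        x = g % 16
    y = e
    emit(x)
    y = y[13] % y
    g = g * y[g]
    y = x
    return e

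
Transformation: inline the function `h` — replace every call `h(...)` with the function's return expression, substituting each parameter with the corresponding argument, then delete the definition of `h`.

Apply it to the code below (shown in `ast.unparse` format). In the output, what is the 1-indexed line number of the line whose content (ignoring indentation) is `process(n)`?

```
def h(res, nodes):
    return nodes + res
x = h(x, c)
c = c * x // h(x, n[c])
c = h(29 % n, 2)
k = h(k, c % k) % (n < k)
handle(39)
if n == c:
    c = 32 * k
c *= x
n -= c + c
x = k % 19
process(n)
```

Transformed code:
x = c + x
c = c * x // (n[c] + x)
c = 2 + 29 % n
k = (c % k + k) % (n < k)
handle(39)
if n == c:
    c = 32 * k
c *= x
n -= c + c
x = k % 19
process(n)

11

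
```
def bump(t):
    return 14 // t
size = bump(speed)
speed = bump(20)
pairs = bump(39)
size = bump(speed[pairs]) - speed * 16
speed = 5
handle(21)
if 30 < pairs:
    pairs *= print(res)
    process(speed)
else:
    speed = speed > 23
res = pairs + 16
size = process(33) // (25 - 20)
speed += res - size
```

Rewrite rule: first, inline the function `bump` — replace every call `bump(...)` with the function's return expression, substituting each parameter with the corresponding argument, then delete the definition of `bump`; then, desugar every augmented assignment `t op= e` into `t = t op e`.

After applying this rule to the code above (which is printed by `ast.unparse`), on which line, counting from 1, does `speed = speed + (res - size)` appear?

Transformed code:
size = 14 // speed
speed = 14 // 20
pairs = 14 // 39
size = 14 // speed[pairs] - speed * 16
speed = 5
handle(21)
if 30 < pairs:
    pairs = pairs * print(res)
    process(speed)
else:
    speed = speed > 23
res = pairs + 16
size = process(33) // (25 - 20)
speed = speed + (res - size)

14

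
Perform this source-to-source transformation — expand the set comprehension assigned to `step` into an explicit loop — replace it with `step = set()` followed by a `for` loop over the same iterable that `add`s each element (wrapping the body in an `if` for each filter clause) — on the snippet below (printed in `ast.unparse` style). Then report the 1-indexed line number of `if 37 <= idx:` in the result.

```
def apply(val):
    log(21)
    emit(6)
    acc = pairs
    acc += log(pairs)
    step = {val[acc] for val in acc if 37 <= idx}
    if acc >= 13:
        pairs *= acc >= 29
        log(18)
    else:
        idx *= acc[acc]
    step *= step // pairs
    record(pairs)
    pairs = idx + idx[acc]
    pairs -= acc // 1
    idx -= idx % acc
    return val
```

8

Transformed code:
def apply(val):
    log(21)
    emit(6)
    acc = pairs
    acc += log(pairs)
    step = set()
    for val in acc:
        if 37 <= idx:
            step.add(val[acc])
    if acc >= 13:
        pairs *= acc >= 29
        log(18)
    else:
        idx *= acc[acc]
    step *= step // pairs
    record(pairs)
    pairs = idx + idx[acc]
    pairs -= acc // 1
    idx -= idx % acc
    return val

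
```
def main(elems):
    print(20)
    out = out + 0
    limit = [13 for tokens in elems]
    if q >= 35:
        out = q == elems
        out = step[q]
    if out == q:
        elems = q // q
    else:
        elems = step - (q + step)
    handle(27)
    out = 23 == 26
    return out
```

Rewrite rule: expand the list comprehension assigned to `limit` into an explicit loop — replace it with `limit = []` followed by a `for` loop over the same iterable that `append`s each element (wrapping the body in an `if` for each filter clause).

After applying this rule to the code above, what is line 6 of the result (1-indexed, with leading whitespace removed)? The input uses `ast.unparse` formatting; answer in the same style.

limit.append(13)

Transformed code:
def main(elems):
    print(20)
    out = out + 0
    limit = []
    for tokens in elems:
        limit.append(13)
    if q >= 35:
        out = q == elems
        out = step[q]
    if out == q:
        elems = q // q
    else:
        elems = step - (q + step)
    handle(27)
    out = 23 == 26
    return out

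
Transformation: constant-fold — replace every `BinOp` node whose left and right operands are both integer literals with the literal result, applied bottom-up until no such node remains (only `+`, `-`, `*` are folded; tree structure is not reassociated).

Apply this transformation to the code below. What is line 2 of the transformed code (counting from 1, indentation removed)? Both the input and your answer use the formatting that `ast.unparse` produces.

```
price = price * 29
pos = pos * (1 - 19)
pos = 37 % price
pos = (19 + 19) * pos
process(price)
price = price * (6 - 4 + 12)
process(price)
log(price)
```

Transformed code:
price = price * 29
pos = pos * -18
pos = 37 % price
pos = 38 * pos
process(price)
price = price * 14
process(price)
log(price)

pos = pos * -18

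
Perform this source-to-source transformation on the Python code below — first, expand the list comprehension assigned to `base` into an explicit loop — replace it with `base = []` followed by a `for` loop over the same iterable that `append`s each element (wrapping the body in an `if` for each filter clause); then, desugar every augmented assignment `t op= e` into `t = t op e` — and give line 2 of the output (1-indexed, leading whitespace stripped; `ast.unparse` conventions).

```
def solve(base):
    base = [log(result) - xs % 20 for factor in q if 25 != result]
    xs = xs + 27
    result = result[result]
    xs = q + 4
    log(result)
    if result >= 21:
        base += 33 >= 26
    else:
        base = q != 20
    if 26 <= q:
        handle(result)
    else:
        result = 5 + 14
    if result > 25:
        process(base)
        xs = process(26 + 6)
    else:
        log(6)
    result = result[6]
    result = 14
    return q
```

Transformed code:
def solve(base):
    base = []
    for factor in q:
        if 25 != result:
            base.append(log(result) - xs % 20)
    xs = xs + 27
    result = result[result]
    xs = q + 4
    log(result)
    if result >= 21:
        base = base + (33 >= 26)
    else:
        base = q != 20
    if 26 <= q:
        handle(result)
    else:
        result = 5 + 14
    if result > 25:
        process(base)
        xs = process(26 + 6)
    else:
        log(6)
    result = result[6]
    result = 14
    return q

base = []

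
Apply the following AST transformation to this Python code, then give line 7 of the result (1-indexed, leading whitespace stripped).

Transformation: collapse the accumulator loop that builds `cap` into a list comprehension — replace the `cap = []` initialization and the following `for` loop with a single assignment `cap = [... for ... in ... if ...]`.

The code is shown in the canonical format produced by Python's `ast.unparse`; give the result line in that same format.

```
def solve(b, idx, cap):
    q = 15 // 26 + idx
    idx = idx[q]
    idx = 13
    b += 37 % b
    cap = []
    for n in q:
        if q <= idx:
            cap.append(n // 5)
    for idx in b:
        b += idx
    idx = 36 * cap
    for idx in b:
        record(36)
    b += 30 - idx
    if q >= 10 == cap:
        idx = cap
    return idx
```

Transformed code:
def solve(b, idx, cap):
    q = 15 // 26 + idx
    idx = idx[q]
    idx = 13
    b += 37 % b
    cap = [n // 5 for n in q if q <= idx]
    for idx in b:
        b += idx
    idx = 36 * cap
    for idx in b:
        record(36)
    b += 30 - idx
    if q >= 10 == cap:
        idx = cap
    return idx

for idx in b:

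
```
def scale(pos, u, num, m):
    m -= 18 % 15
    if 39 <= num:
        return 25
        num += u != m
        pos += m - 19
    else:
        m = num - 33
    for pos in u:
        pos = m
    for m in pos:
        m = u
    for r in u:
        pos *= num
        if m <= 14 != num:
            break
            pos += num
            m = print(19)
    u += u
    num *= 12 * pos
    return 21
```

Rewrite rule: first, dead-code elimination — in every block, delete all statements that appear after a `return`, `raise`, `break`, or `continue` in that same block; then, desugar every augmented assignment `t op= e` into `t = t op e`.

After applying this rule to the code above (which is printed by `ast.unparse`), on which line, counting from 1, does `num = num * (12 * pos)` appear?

Transformed code:
def scale(pos, u, num, m):
    m = m - 18 % 15
    if 39 <= num:
        return 25
    else:
        m = num - 33
    for pos in u:
        pos = m
    for m in pos:
        m = u
    for r in u:
        pos = pos * num
        if m <= 14 != num:
            break
    u = u + u
    num = num * (12 * pos)
    return 21

16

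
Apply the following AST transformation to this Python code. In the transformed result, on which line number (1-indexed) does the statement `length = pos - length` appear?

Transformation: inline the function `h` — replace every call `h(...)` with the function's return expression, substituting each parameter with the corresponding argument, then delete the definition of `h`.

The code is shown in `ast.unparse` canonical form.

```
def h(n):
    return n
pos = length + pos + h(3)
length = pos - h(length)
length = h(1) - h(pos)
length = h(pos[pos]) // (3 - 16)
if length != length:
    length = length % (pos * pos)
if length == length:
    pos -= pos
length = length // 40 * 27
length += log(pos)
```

Transformed code:
pos = length + pos + 3
length = pos - length
length = 1 - pos
length = pos[pos] // (3 - 16)
if length != length:
    length = length % (pos * pos)
if length == length:
    pos -= pos
length = length // 40 * 27
length += log(pos)

2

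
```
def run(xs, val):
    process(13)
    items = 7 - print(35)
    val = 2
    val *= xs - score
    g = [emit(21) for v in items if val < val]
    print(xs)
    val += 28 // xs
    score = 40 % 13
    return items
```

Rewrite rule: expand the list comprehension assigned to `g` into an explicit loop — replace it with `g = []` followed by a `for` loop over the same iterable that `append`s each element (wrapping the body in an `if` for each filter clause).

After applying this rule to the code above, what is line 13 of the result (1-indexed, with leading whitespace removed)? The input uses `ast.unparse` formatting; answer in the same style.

Transformed code:
def run(xs, val):
    process(13)
    items = 7 - print(35)
    val = 2
    val *= xs - score
    g = []
    for v in items:
        if val < val:
            g.append(emit(21))
    print(xs)
    val += 28 // xs
    score = 40 % 13
    return items

return items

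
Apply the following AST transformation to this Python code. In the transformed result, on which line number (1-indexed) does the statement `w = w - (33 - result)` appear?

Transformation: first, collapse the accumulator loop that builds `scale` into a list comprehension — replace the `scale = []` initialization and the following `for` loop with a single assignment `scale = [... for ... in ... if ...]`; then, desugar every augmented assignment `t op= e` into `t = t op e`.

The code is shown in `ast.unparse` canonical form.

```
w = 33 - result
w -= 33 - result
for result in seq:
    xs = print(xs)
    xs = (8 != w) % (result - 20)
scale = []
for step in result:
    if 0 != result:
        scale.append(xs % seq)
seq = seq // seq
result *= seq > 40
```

2

Transformed code:
w = 33 - result
w = w - (33 - result)
for result in seq:
    xs = print(xs)
    xs = (8 != w) % (result - 20)
scale = [xs % seq for step in result if 0 != result]
seq = seq // seq
result = result * (seq > 40)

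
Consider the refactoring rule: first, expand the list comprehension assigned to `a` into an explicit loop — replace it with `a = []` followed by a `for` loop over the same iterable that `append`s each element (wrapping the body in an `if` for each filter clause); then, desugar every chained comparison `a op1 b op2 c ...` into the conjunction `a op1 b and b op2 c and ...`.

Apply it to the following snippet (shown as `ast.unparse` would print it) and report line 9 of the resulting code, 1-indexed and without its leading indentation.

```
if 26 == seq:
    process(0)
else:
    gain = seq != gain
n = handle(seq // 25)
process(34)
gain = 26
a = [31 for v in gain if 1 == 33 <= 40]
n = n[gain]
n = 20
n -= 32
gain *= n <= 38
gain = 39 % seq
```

Transformed code:
if 26 == seq:
    process(0)
else:
    gain = seq != gain
n = handle(seq // 25)
process(34)
gain = 26
a = []
for v in gain:
    if 1 == 33 and 33 <= 40:
        a.append(31)
n = n[gain]
n = 20
n -= 32
gain *= n <= 38
gain = 39 % seq

for v in gain:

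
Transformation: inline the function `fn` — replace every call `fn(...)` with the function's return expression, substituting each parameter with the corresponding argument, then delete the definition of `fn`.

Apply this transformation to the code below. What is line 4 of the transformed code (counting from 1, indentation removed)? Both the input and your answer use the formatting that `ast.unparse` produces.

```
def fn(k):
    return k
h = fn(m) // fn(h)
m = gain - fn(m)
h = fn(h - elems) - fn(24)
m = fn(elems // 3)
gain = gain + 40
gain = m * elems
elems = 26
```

Transformed code:
h = m // h
m = gain - m
h = h - elems - 24
m = elems // 3
gain = gain + 40
gain = m * elems
elems = 26

m = elems // 3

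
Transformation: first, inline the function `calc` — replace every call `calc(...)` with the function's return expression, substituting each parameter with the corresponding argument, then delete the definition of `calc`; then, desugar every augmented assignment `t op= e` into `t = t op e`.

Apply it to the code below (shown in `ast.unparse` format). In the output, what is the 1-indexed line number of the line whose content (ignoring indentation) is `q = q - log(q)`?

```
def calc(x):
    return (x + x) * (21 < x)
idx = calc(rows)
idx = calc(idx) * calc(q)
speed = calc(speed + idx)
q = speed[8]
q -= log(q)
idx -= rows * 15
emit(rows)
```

5

Transformed code:
idx = (rows + rows) * (21 < rows)
idx = (idx + idx) * (21 < idx) * ((q + q) * (21 < q))
speed = (speed + idx + (speed + idx)) * (21 < speed + idx)
q = speed[8]
q = q - log(q)
idx = idx - rows * 15
emit(rows)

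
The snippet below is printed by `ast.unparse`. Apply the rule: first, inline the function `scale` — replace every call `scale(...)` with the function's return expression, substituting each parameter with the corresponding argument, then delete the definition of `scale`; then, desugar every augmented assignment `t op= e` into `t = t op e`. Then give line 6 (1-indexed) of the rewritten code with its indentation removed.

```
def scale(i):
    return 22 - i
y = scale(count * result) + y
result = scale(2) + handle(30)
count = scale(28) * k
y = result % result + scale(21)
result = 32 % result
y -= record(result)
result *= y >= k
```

y = y - record(result)

Transformed code:
y = 22 - count * result + y
result = 22 - 2 + handle(30)
count = (22 - 28) * k
y = result % result + (22 - 21)
result = 32 % result
y = y - record(result)
result = result * (y >= k)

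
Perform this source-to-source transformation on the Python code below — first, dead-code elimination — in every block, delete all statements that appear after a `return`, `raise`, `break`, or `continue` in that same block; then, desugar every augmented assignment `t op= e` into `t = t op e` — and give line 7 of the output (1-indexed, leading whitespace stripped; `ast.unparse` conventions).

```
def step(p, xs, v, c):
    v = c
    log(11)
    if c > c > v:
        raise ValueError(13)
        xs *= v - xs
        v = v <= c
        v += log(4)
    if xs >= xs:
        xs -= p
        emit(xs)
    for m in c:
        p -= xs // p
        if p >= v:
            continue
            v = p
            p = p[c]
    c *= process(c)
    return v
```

xs = xs - p

Transformed code:
def step(p, xs, v, c):
    v = c
    log(11)
    if c > c > v:
        raise ValueError(13)
    if xs >= xs:
        xs = xs - p
        emit(xs)
    for m in c:
        p = p - xs // p
        if p >= v:
            continue
    c = c * process(c)
    return v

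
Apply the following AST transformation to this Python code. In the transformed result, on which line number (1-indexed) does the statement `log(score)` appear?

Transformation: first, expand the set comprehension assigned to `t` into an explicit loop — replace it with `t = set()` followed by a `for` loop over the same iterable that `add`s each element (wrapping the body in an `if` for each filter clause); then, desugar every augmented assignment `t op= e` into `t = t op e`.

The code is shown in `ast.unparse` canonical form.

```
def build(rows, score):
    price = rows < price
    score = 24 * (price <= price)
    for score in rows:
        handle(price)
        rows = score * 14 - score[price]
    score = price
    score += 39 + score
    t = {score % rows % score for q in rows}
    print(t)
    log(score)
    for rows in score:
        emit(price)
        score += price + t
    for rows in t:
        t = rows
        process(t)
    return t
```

13

Transformed code:
def build(rows, score):
    price = rows < price
    score = 24 * (price <= price)
    for score in rows:
        handle(price)
        rows = score * 14 - score[price]
    score = price
    score = score + (39 + score)
    t = set()
    for q in rows:
        t.add(score % rows % score)
    print(t)
    log(score)
    for rows in score:
        emit(price)
        score = score + (price + t)
    for rows in t:
        t = rows
        process(t)
    return t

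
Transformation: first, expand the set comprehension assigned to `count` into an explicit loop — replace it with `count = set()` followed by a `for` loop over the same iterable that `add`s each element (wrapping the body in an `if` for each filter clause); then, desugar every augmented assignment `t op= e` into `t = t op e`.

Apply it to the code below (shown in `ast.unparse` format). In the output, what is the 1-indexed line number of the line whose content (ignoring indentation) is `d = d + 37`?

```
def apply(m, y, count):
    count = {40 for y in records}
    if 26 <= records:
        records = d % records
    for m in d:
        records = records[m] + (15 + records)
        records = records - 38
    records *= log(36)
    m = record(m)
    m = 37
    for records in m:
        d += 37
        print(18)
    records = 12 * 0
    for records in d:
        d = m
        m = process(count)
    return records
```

14

Transformed code:
def apply(m, y, count):
    count = set()
    for y in records:
        count.add(40)
    if 26 <= records:
        records = d % records
    for m in d:
        records = records[m] + (15 + records)
        records = records - 38
    records = records * log(36)
    m = record(m)
    m = 37
    for records in m:
        d = d + 37
        print(18)
    records = 12 * 0
    for records in d:
        d = m
        m = process(count)
    return records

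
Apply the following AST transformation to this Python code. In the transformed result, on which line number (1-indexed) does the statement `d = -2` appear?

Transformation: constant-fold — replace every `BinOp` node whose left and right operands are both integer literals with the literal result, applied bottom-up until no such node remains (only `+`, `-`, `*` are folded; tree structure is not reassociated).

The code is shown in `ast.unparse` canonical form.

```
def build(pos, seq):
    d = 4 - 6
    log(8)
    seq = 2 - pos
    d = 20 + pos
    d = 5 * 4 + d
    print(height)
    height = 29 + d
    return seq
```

Transformed code:
def build(pos, seq):
    d = -2
    log(8)
    seq = 2 - pos
    d = 20 + pos
    d = 20 + d
    print(height)
    height = 29 + d
    return seq

2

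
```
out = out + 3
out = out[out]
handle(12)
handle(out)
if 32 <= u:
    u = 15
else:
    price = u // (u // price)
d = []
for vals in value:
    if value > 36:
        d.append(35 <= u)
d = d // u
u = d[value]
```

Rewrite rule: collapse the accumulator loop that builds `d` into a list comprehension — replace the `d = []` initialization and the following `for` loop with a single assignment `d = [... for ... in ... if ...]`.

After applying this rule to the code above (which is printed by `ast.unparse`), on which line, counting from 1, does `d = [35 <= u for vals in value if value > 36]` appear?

Transformed code:
out = out + 3
out = out[out]
handle(12)
handle(out)
if 32 <= u:
    u = 15
else:
    price = u // (u // price)
d = [35 <= u for vals in value if value > 36]
d = d // u
u = d[value]

9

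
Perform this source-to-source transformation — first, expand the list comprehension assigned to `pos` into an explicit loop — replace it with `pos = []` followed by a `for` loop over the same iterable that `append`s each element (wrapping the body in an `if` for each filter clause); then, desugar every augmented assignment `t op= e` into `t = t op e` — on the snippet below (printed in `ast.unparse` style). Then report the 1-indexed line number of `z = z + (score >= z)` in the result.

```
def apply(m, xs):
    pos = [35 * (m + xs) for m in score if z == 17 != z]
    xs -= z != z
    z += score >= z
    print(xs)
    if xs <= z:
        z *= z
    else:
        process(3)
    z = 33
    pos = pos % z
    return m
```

7

Transformed code:
def apply(m, xs):
    pos = []
    for m in score:
        if z == 17 != z:
            pos.append(35 * (m + xs))
    xs = xs - (z != z)
    z = z + (score >= z)
    print(xs)
    if xs <= z:
        z = z * z
    else:
        process(3)
    z = 33
    pos = pos % z
    return m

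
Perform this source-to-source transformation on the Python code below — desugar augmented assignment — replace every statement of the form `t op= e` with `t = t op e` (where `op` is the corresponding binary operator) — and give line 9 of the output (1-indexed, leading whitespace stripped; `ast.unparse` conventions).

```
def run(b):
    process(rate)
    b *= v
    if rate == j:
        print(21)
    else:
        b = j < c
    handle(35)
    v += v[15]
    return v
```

v = v + v[15]

Transformed code:
def run(b):
    process(rate)
    b = b * v
    if rate == j:
        print(21)
    else:
        b = j < c
    handle(35)
    v = v + v[15]
    return v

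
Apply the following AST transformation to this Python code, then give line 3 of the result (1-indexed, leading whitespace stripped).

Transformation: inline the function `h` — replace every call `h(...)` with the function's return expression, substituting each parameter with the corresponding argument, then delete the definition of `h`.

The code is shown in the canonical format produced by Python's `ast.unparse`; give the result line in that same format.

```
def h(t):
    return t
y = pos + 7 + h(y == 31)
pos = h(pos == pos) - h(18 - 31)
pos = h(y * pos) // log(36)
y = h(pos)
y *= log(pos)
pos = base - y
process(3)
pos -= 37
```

pos = y * pos // log(36)

Transformed code:
y = pos + 7 + (y == 31)
pos = (pos == pos) - (18 - 31)
pos = y * pos // log(36)
y = pos
y *= log(pos)
pos = base - y
process(3)
pos -= 37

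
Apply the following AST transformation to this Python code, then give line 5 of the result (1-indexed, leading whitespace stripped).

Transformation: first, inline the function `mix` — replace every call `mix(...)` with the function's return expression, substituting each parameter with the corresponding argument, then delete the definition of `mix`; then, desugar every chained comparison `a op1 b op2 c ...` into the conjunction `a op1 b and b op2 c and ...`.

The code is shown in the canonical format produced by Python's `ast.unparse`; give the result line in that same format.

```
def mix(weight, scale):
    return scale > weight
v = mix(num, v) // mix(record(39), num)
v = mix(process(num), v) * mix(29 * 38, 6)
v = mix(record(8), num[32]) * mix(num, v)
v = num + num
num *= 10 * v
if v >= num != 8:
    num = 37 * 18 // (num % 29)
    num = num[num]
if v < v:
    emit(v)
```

Transformed code:
v = (v > num) // (num > record(39))
v = (v > process(num)) * (6 > 29 * 38)
v = (num[32] > record(8)) * (v > num)
v = num + num
num *= 10 * v
if v >= num and num != 8:
    num = 37 * 18 // (num % 29)
    num = num[num]
if v < v:
    emit(v)

num *= 10 * v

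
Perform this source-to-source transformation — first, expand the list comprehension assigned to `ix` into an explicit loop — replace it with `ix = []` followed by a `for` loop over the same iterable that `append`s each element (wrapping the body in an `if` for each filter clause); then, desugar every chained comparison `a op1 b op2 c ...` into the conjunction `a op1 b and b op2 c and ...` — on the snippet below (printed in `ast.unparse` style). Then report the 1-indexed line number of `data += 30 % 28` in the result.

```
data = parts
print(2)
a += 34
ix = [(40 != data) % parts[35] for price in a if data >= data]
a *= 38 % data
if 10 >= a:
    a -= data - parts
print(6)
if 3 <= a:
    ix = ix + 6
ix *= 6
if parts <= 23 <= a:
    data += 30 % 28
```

Transformed code:
data = parts
print(2)
a += 34
ix = []
for price in a:
    if data >= data:
        ix.append((40 != data) % parts[35])
a *= 38 % data
if 10 >= a:
    a -= data - parts
print(6)
if 3 <= a:
    ix = ix + 6
ix *= 6
if parts <= 23 and 23 <= a:
    data += 30 % 28

16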